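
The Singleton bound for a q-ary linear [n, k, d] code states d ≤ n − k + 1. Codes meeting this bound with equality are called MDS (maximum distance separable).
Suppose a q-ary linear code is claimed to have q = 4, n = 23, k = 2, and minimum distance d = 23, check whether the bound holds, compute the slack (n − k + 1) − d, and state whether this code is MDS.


Singleton RHS = n − k + 1 = 22, slack = -1, bound violated (no such code; not MDS).

Singleton bound: d ≤ n − k + 1.
Here n = 23, k = 2, so n − k + 1 = 22.
Given d = 23, check d ≤ 22: NO.
Slack = (n − k + 1) − d = -1.
The slack is negative: d = 23 exceeds n − k + 1 = 22 by 1, so the Singleton bound is violated and no linear [23, 2, 23]_4 code can exist. In particular it is not MDS (MDS requires d = n − k + 1 exactly).
Description: the claimed parameters are [23, 2, 23]_4; such a code would be impossible (violates the Singleton bound).


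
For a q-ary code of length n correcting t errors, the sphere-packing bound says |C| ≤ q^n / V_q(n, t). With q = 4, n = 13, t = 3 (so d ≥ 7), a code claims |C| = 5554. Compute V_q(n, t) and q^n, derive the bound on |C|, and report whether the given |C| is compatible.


V_q(n, t) = 8464, q^n = 67108864, Hamming bound = 7928, |C| = 5554 ≤ bound (satisfied).

Step 1: Compute V_q(n, t) = Σ_{j=0}^3 C(n, j) (q−1)^j.
  j = 0: C(13,0)·(3)^0 = 1·1 = 1.
  j = 1: C(13,1)·(3)^1 = 13·3 = 39.
  j = 2: C(13,2)·(3)^2 = 78·9 = 702.
  j = 3: C(13,3)·(3)^3 = 286·27 = 7722.
  V_q(n, t) = 1 + 39 + 702 + 7722 = 8464.
Step 2: q^n = 4^13 = 67108864.
Step 3: Hamming bound ⌊q^n / V_q(n,t)⌋ = ⌊67108864/8464⌋ = 7928.
Step 4: Compare |C| = 5554 to 7928: satisfied.
The claimed |C| lies below the Hamming bound.


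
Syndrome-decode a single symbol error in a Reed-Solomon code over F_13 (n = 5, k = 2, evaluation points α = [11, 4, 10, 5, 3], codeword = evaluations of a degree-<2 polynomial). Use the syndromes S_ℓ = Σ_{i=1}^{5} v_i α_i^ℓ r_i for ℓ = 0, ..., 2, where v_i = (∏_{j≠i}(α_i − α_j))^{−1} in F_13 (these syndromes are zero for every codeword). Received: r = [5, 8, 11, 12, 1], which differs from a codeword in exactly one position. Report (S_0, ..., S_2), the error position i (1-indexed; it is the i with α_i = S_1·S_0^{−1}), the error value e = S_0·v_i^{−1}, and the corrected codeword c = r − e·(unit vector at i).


S = (11, 3, 2), error at position 4, error magnitude e = 10, c = [5, 8, 11, 2, 1].

Step 1: column multipliers v_i = (∏_{j≠i}(α_i − α_j))^{−1} mod 13.
  i = 1 (α = 11): (11−4)(11−10)(11−5)(11−3) = 7·1·6·8 = 336 ≡ 11, so v_1 = 11^{−1} = 6 (mod 13).
  i = 2 (α = 4): (4−11)(4−10)(4−5)(4−3) = (−7)·(−6)·(−1)·1 = −42 ≡ 10, so v_2 = 10^{−1} = 4 (mod 13).
  i = 3 (α = 10): (10−11)(10−4)(10−5)(10−3) = (−1)·6·5·7 = −210 ≡ 11, so v_3 = 11^{−1} = 6 (mod 13).
  i = 4 (α = 5): (5−11)(5−4)(5−10)(5−3) = (−6)·1·(−5)·2 = 60 ≡ 8, so v_4 = 8^{−1} = 5 (mod 13).
  i = 5 (α = 3): (3−11)(3−4)(3−10)(3−5) = (−8)·(−1)·(−7)·(−2) = 112 ≡ 8, so v_5 = 8^{−1} = 5 (mod 13).
  v = [6, 4, 6, 5, 5].
Step 2: syndromes of r = [5, 8, 11, 12, 1] (all sums mod 13).
  S_0 = Σ v_i r_i = 6·5 + 4·8 + 6·11 + 5·12 + 5·1 = 193 ≡ 11.
  S_1 = Σ v_i α_i r_i = 6·11·5 + 4·4·8 + 6·10·11 + 5·5·12 + 5·3·1 = 1433 ≡ 3.
  α_i^2 mod 13 = [4, 3, 9, 12, 9].
  S_2 = Σ v_i α_i^2 r_i = 6·4·5 + 4·3·8 + 6·9·11 + 5·12·12 + 5·9·1 = 1575 ≡ 2.
  S = (11, 3, 2) ≠ 0, so r is not a codeword (an error is present).
Step 3: locate the error. For a single error e at position i, S_ℓ = v_i·e·α_i^ℓ, so α_err = S_1/S_0.
  S_0^{−1} = 11^{−1} = 6 (mod 13), so α_err = 3·6 = 18 ≡ 5 = α_4. Error position i = 4.
  Consistency check: S_2/S_1 = 2·9 = 18 ≡ 5 = α_err ✓ (single-error assumption holds).
Step 4: error magnitude e = S_0/v_4 = S_0·∏_{j≠4}(α_4 − α_j) = 11·8 = 88 ≡ 10 (mod 13).
Step 5: correct position 4: c_4 = r_4 − e = 12 − 10 ≡ 2 (mod 13). Hence c = [5, 8, 11, 2, 1].
  Check: interpolating c through the α_i gives m(x) = 6 + 7·x (degree < 2) with m(α_i) = c_i for every i, so c is indeed a codeword.


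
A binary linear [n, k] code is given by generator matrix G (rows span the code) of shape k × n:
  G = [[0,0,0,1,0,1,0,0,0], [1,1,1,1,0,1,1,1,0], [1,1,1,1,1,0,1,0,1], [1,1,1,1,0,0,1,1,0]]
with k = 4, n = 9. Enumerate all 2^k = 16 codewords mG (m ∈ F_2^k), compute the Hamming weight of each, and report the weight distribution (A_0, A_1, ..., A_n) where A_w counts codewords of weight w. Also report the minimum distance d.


Weight distribution: A_0 = 1, A_1 = 2, A_2 = 1, A_3 = 1, A_4 = 2, A_5 = 2, A_6 = 3, A_7 = 3, A_8 = 1. Minimum distance d = 1.

Enumerate all 2^4 = 16 messages m ∈ F_2^4.
For each, compute codeword c = mG in F_2^9, then tally its weight.
  m = 0000 → c = 000000000, weight = 0.
  m = 1000 → c = 000101000, weight = 2.
  m = 0100 → c = 111101110, weight = 7.
  m = 1100 → c = 111000110, weight = 5.
  m = 0010 → c = 111110101, weight = 7.
  m = 1010 → c = 111011101, weight = 7.
  m = 0110 → c = 000011011, weight = 4.
  m = 1110 → c = 000110011, weight = 4.
  m = 0001 → c = 111100110, weight = 6.
  m = 1001 → c = 111001110, weight = 6.
  m = 0101 → c = 000001000, weight = 1.
  m = 1101 → c = 000100000, weight = 1.
  m = 0011 → c = 000010011, weight = 3.
  m = 1011 → c = 000111011, weight = 5.
  m = 0111 → c = 111111101, weight = 8.
  m = 1111 → c = 111010101, weight = 6.
Tally weights:
  weight 0: 1 codewords.
  weight 1: 2 codewords.
  weight 2: 1 codewords.
  weight 3: 1 codewords.
  weight 4: 2 codewords.
  weight 5: 2 codewords.
  weight 6: 3 codewords.
  weight 7: 3 codewords.
  weight 8: 1 codewords.
Minimum distance d = smallest w > 0 with A_w > 0 = 1.
Sanity: Σ A_w = 16 = 2^4 = 16 ✓.


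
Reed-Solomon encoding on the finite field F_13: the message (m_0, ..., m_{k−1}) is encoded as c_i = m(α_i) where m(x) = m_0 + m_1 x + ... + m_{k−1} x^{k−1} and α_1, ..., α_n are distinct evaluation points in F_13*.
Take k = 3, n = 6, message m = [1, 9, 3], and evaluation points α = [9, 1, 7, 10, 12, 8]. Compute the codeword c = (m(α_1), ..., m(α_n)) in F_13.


c = [0, 0, 3, 1, 8, 5]

Message polynomial: m(x) = 1 + 9·x + 3·x^2 (mod 13).
For each evaluation point α_i, compute m(α_i) mod 13:
  α_1 = 9: Horner steps 3 → 10 → 0, so m(9) = 0.
  α_2 = 1: Horner steps 3 → 12 → 0, so m(1) = 0.
  α_3 = 7: Horner steps 3 → 4 → 3, so m(7) = 3.
  α_4 = 10: Horner steps 3 → 0 → 1, so m(10) = 1.
  α_5 = 12: Horner steps 3 → 6 → 8, so m(12) = 8.
  α_6 = 8: Horner steps 3 → 7 → 5, so m(8) = 5.
Codeword c = [0, 0, 3, 1, 8, 5] ∈ F_13^6.


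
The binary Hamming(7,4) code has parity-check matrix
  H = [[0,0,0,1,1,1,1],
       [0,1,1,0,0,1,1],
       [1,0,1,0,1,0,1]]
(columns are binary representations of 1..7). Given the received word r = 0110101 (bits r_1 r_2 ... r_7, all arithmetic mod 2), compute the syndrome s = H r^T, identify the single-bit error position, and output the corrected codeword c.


s = (0, 1, 1)^T, error position = 3, corrected codeword c = 0100101

Compute s = H r^T mod 2 one row at a time:
  s_1 = 0 + 1 + 0 + 1 = 2 ≡ 0 (mod 2).
  s_2 = 1 + 1 + 0 + 1 = 3 ≡ 1 (mod 2).
  s_3 = 0 + 1 + 1 + 1 = 3 ≡ 1 (mod 2).
s = (0, 1, 1)^T — this equals column 3 of H (binary 011), so error is at position 3.
Correct: flip bit 3 of r = 0110101 to get c = 0100101.


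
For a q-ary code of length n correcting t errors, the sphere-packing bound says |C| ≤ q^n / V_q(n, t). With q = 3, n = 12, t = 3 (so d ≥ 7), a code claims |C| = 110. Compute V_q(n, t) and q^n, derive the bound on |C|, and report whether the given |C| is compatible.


V_q(n, t) = 2049, q^n = 531441, Hamming bound = 259, |C| = 110 ≤ bound (satisfied).

Step 1: Compute V_q(n, t) = Σ_{j=0}^3 C(n, j) (q−1)^j.
  j = 0: C(12,0)·(2)^0 = 1·1 = 1.
  j = 1: C(12,1)·(2)^1 = 12·2 = 24.
  j = 2: C(12,2)·(2)^2 = 66·4 = 264.
  j = 3: C(12,3)·(2)^3 = 220·8 = 1760.
  V_q(n, t) = 1 + 24 + 264 + 1760 = 2049.
Step 2: q^n = 3^12 = 531441.
Step 3: Hamming bound ⌊q^n / V_q(n,t)⌋ = ⌊531441/2049⌋ = 259.
Step 4: Compare |C| = 110 to 259: satisfied.
The claimed |C| lies below the Hamming bound.


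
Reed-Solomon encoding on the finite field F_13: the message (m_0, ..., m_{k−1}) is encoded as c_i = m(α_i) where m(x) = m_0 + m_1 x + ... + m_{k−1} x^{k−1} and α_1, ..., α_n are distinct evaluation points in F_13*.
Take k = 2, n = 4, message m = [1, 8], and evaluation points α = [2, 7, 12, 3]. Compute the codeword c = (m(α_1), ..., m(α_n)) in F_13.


c = [4, 5, 6, 12]

Message polynomial: m(x) = 1 + 8·x (mod 13).
For each evaluation point α_i, compute m(α_i) mod 13:
  α_1 = 2: Horner steps 8 → 4, so m(2) = 4.
  α_2 = 7: Horner steps 8 → 5, so m(7) = 5.
  α_3 = 12: Horner steps 8 → 6, so m(12) = 6.
  α_4 = 3: Horner steps 8 → 12, so m(3) = 12.
Codeword c = [4, 5, 6, 12] ∈ F_13^4.


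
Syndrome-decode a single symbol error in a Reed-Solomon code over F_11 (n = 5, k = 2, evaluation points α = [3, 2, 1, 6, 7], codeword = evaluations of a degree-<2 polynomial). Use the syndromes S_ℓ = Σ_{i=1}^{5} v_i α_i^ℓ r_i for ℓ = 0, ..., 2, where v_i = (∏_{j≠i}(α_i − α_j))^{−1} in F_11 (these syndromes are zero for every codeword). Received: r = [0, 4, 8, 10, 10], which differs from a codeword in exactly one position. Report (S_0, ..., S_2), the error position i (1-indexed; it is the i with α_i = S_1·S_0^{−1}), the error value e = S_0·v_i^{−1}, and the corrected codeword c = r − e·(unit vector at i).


S = (7, 5, 2), error at position 5, error magnitude e = 4, c = [0, 4, 8, 10, 6].

Step 1: column multipliers v_i = (∏_{j≠i}(α_i − α_j))^{−1} mod 11.
  i = 1 (α = 3): (3−2)(3−1)(3−6)(3−7) = 1·2·(−3)·(−4) = 24 ≡ 2, so v_1 = 2^{−1} = 6 (mod 11).
  i = 2 (α = 2): (2−3)(2−1)(2−6)(2−7) = (−1)·1·(−4)·(−5) = −20 ≡ 2, so v_2 = 2^{−1} = 6 (mod 11).
  i = 3 (α = 1): (1−3)(1−2)(1−6)(1−7) = (−2)·(−1)·(−5)·(−6) = 60 ≡ 5, so v_3 = 5^{−1} = 9 (mod 11).
  i = 4 (α = 6): (6−3)(6−2)(6−1)(6−7) = 3·4·5·(−1) = −60 ≡ 6, so v_4 = 6^{−1} = 2 (mod 11).
  i = 5 (α = 7): (7−3)(7−2)(7−1)(7−6) = 4·5·6·1 = 120 ≡ 10, so v_5 = 10^{−1} = 10 (mod 11).
  v = [6, 6, 9, 2, 10].
Step 2: syndromes of r = [0, 4, 8, 10, 10] (all sums mod 11).
  S_0 = Σ v_i r_i = 6·0 + 6·4 + 9·8 + 2·10 + 10·10 = 216 ≡ 7.
  S_1 = Σ v_i α_i r_i = 6·3·0 + 6·2·4 + 9·1·8 + 2·6·10 + 10·7·10 = 940 ≡ 5.
  α_i^2 mod 11 = [9, 4, 1, 3, 5].
  S_2 = Σ v_i α_i^2 r_i = 6·9·0 + 6·4·4 + 9·1·8 + 2·3·10 + 10·5·10 = 728 ≡ 2.
  S = (7, 5, 2) ≠ 0, so r is not a codeword (an error is present).
Step 3: locate the error. For a single error e at position i, S_ℓ = v_i·e·α_i^ℓ, so α_err = S_1/S_0.
  S_0^{−1} = 7^{−1} = 8 (mod 11), so α_err = 5·8 = 40 ≡ 7 = α_5. Error position i = 5.
  Consistency check: S_2/S_1 = 2·9 = 18 ≡ 7 = α_err ✓ (single-error assumption holds).
Step 4: error magnitude e = S_0/v_5 = S_0·∏_{j≠5}(α_5 − α_j) = 7·10 = 70 ≡ 4 (mod 11).
Step 5: correct position 5: c_5 = r_5 − e = 10 − 4 ≡ 6 (mod 11). Hence c = [0, 4, 8, 10, 6].
  Check: interpolating c through the α_i gives m(x) = 1 + 7·x (degree < 2) with m(α_i) = c_i for every i, so c is indeed a codeword.


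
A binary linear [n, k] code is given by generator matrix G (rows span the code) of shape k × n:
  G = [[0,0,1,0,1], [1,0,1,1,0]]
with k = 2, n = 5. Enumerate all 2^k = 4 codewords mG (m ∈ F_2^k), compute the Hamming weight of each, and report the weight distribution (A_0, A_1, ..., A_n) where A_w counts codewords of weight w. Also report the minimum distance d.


Weight distribution: A_0 = 1, A_2 = 1, A_3 = 2. Minimum distance d = 2.

Enumerate all 2^2 = 4 messages m ∈ F_2^2.
For each, compute codeword c = mG in F_2^5, then tally its weight.
  m = 00 → c = 00000, weight = 0.
  m = 10 → c = 00101, weight = 2.
  m = 01 → c = 10110, weight = 3.
  m = 11 → c = 10011, weight = 3.
Tally weights:
  weight 0: 1 codewords.
  weight 2: 1 codewords.
  weight 3: 2 codewords.
Minimum distance d = smallest w > 0 with A_w > 0 = 2.
Sanity: Σ A_w = 4 = 2^2 = 4 ✓.


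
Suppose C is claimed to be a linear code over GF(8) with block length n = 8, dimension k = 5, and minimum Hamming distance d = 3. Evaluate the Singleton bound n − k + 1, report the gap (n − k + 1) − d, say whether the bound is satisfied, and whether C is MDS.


Singleton RHS = n − k + 1 = 4, slack = 1, bound satisfied, not MDS.

Singleton bound: d ≤ n − k + 1.
Here n = 8, k = 5, so n − k + 1 = 4.
Given d = 3, check d ≤ 4: YES.
Slack = (n − k + 1) − d = 1.
The code is NOT MDS (slack = 1 > 0).
Description: the claimed parameters are [8, 5, 3]_8; such a code would be non-MDS.


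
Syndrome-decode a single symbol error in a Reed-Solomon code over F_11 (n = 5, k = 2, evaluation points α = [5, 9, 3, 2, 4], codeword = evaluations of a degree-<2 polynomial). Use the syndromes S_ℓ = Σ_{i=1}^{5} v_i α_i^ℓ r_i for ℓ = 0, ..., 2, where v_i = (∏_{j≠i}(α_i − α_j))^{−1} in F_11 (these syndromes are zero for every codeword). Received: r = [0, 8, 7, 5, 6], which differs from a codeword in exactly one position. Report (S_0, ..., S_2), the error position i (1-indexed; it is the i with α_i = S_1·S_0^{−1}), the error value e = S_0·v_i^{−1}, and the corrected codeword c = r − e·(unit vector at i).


S = (3, 1, 4), error at position 5, error magnitude e = 8, c = [0, 8, 7, 5, 9].

Step 1: column multipliers v_i = (∏_{j≠i}(α_i − α_j))^{−1} mod 11.
  i = 1 (α = 5): (5−9)(5−3)(5−2)(5−4) = (−4)·2·3·1 = −24 ≡ 9, so v_1 = 9^{−1} = 5 (mod 11).
  i = 2 (α = 9): (9−5)(9−3)(9−2)(9−4) = 4·6·7·5 = 840 ≡ 4, so v_2 = 4^{−1} = 3 (mod 11).
  i = 3 (α = 3): (3−5)(3−9)(3−2)(3−4) = (−2)·(−6)·1·(−1) = −12 ≡ 10, so v_3 = 10^{−1} = 10 (mod 11).
  i = 4 (α = 2): (2−5)(2−9)(2−3)(2−4) = (−3)·(−7)·(−1)·(−2) = 42 ≡ 9, so v_4 = 9^{−1} = 5 (mod 11).
  i = 5 (α = 4): (4−5)(4−9)(4−3)(4−2) = (−1)·(−5)·1·2 = 10 ≡ 10, so v_5 = 10^{−1} = 10 (mod 11).
  v = [5, 3, 10, 5, 10].
Step 2: syndromes of r = [0, 8, 7, 5, 6] (all sums mod 11).
  S_0 = Σ v_i r_i = 5·0 + 3·8 + 10·7 + 5·5 + 10·6 = 179 ≡ 3.
  S_1 = Σ v_i α_i r_i = 5·5·0 + 3·9·8 + 10·3·7 + 5·2·5 + 10·4·6 = 716 ≡ 1.
  α_i^2 mod 11 = [3, 4, 9, 4, 5].
  S_2 = Σ v_i α_i^2 r_i = 5·3·0 + 3·4·8 + 10·9·7 + 5·4·5 + 10·5·6 = 1126 ≡ 4.
  S = (3, 1, 4) ≠ 0, so r is not a codeword (an error is present).
Step 3: locate the error. For a single error e at position i, S_ℓ = v_i·e·α_i^ℓ, so α_err = S_1/S_0.
  S_0^{−1} = 3^{−1} = 4 (mod 11), so α_err = 1·4 = 4 ≡ 4 = α_5. Error position i = 5.
  Consistency check: S_2/S_1 = 4·1 = 4 ≡ 4 = α_err ✓ (single-error assumption holds).
Step 4: error magnitude e = S_0/v_5 = S_0·∏_{j≠5}(α_5 − α_j) = 3·10 = 30 ≡ 8 (mod 11).
Step 5: correct position 5: c_5 = r_5 − e = 6 − 8 ≡ 9 (mod 11). Hence c = [0, 8, 7, 5, 9].
  Check: interpolating c through the α_i gives m(x) = 1 + 2·x (degree < 2) with m(α_i) = c_i for every i, so c is indeed a codeword.


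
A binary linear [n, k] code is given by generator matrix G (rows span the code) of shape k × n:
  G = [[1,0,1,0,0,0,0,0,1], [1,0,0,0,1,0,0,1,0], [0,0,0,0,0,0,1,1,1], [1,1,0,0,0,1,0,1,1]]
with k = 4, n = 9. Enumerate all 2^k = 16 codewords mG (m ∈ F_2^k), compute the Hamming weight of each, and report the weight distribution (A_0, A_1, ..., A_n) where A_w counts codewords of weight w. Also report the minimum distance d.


Weight distribution: A_0 = 1, A_3 = 4, A_4 = 6, A_5 = 4, A_8 = 1. Minimum distance d = 3.

Enumerate all 2^4 = 16 messages m ∈ F_2^4.
For each, compute codeword c = mG in F_2^9, then tally its weight.
  m = 0000 → c = 000000000, weight = 0.
  m = 1000 → c = 101000001, weight = 3.
  m = 0100 → c = 100010010, weight = 3.
  m = 1100 → c = 001010011, weight = 4.
  m = 0010 → c = 000000111, weight = 3.
  m = 1010 → c = 101000110, weight = 4.
  m = 0110 → c = 100010101, weight = 4.
  m = 1110 → c = 001010100, weight = 3.
  m = 0001 → c = 110001011, weight = 5.
  m = 1001 → c = 011001010, weight = 4.
  m = 0101 → c = 010011001, weight = 4.
  m = 1101 → c = 111011000, weight = 5.
  m = 0011 → c = 110001100, weight = 4.
  m = 1011 → c = 011001101, weight = 5.
  m = 0111 → c = 010011110, weight = 5.
  m = 1111 → c = 111011111, weight = 8.
Tally weights:
  weight 0: 1 codewords.
  weight 3: 4 codewords.
  weight 4: 6 codewords.
  weight 5: 4 codewords.
  weight 8: 1 codewords.
Minimum distance d = smallest w > 0 with A_w > 0 = 3.
Sanity: Σ A_w = 16 = 2^4 = 16 ✓.


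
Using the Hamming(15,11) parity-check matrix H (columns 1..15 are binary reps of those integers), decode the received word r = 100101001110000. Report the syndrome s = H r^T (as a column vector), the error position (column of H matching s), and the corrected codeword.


s = (1, 0, 1, 1)^T, error position = 11, corrected codeword c = 100101001100000

Compute s = H r^T mod 2 one row at a time:
  s_1 = 0 + 1 + 1 + 1 + 0 + 0 + 0 + 0 = 3 ≡ 1 (mod 2).
  s_2 = 1 + 0 + 1 + 0 + 0 + 0 + 0 + 0 = 2 ≡ 0 (mod 2).
  s_3 = 0 + 0 + 1 + 0 + 1 + 1 + 0 + 0 = 3 ≡ 1 (mod 2).
  s_4 = 1 + 0 + 0 + 0 + 1 + 1 + 0 + 0 = 3 ≡ 1 (mod 2).
s = (1, 0, 1, 1)^T — this equals column 11 of H (binary 1011), so error is at position 11.
Correct: flip bit 11 of r = 100101001110000 to get c = 100101001100000.


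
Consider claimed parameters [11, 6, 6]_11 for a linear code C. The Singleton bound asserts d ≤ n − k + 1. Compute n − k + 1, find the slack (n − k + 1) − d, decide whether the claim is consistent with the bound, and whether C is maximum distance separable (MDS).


Singleton RHS = n − k + 1 = 6, slack = 0, bound satisfied, MDS.

Singleton bound: d ≤ n − k + 1.
Here n = 11, k = 6, so n − k + 1 = 6.
Given d = 6, check d ≤ 6: YES.
Slack = (n − k + 1) − d = 0.
The code is MDS (slack = 0).
Description: the claimed parameters are [11, 6, 6]_11; such a code would be MDS (meets Singleton bound).


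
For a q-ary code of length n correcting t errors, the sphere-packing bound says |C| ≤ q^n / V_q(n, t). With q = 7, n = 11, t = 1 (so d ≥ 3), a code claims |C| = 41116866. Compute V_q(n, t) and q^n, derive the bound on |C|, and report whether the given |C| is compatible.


V_q(n, t) = 67, q^n = 1977326743, Hamming bound = 29512339, |C| = 41116866 > bound (violated).

Step 1: Compute V_q(n, t) = Σ_{j=0}^1 C(n, j) (q−1)^j.
  j = 0: C(11,0)·(6)^0 = 1·1 = 1.
  j = 1: C(11,1)·(6)^1 = 11·6 = 66.
  V_q(n, t) = 1 + 66 = 67.
Step 2: q^n = 7^11 = 1977326743.
Step 3: Hamming bound ⌊q^n / V_q(n,t)⌋ = ⌊1977326743/67⌋ = 29512339.
Step 4: Compare |C| = 41116866 to 29512339: violated.
The claimed |C| lies above the Hamming bound, so no 7-ary code of length 11 with d ≥ 3 can have 41116866 codewords.


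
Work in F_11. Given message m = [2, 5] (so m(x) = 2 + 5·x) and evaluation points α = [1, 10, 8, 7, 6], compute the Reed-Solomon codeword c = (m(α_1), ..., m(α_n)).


c = [7, 8, 9, 4, 10]

Message polynomial: m(x) = 2 + 5·x (mod 11).
For each evaluation point α_i, compute m(α_i) mod 11:
  α_1 = 1: Horner steps 5 → 7, so m(1) = 7.
  α_2 = 10: Horner steps 5 → 8, so m(10) = 8.
  α_3 = 8: Horner steps 5 → 9, so m(8) = 9.
  α_4 = 7: Horner steps 5 → 4, so m(7) = 4.
  α_5 = 6: Horner steps 5 → 10, so m(6) = 10.
Codeword c = [7, 8, 9, 4, 10] ∈ F_11^5.


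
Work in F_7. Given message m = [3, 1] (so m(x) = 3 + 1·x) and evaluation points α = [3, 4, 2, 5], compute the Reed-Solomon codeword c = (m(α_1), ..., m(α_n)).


c = [6, 0, 5, 1]

Message polynomial: m(x) = 3 + 1·x (mod 7).
For each evaluation point α_i, compute m(α_i) mod 7:
  α_1 = 3: Horner steps 1 → 6, so m(3) = 6.
  α_2 = 4: Horner steps 1 → 0, so m(4) = 0.
  α_3 = 2: Horner steps 1 → 5, so m(2) = 5.
  α_4 = 5: Horner steps 1 → 1, so m(5) = 1.
Codeword c = [6, 0, 5, 1] ∈ F_7^4.


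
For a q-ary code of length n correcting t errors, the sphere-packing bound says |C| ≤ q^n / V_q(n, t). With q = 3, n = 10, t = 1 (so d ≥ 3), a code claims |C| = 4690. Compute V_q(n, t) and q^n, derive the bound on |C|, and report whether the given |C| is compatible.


V_q(n, t) = 21, q^n = 59049, Hamming bound = 2811, |C| = 4690 > bound (violated).

Step 1: Compute V_q(n, t) = Σ_{j=0}^1 C(n, j) (q−1)^j.
  j = 0: C(10,0)·(2)^0 = 1·1 = 1.
  j = 1: C(10,1)·(2)^1 = 10·2 = 20.
  V_q(n, t) = 1 + 20 = 21.
Step 2: q^n = 3^10 = 59049.
Step 3: Hamming bound ⌊q^n / V_q(n,t)⌋ = ⌊59049/21⌋ = 2811.
Step 4: Compare |C| = 4690 to 2811: violated.
The claimed |C| lies above the Hamming bound, so no 3-ary code of length 10 with d ≥ 3 can have 4690 codewords.


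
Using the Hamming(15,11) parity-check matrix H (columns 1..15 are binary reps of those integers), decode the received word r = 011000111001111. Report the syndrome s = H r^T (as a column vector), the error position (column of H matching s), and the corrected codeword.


s = (0, 1, 1, 1)^T, error position = 7, corrected codeword c = 011000011001111

Compute s = H r^T mod 2 one row at a time:
  s_1 = 1 + 1 + 0 + 0 + 1 + 1 + 1 + 1 = 6 ≡ 0 (mod 2).
  s_2 = 0 + 0 + 0 + 1 + 1 + 1 + 1 + 1 = 5 ≡ 1 (mod 2).
  s_3 = 1 + 1 + 0 + 1 + 0 + 0 + 1 + 1 = 5 ≡ 1 (mod 2).
  s_4 = 0 + 1 + 0 + 1 + 1 + 0 + 1 + 1 = 5 ≡ 1 (mod 2).
s = (0, 1, 1, 1)^T — this equals column 7 of H (binary 0111), so error is at position 7.
Correct: flip bit 7 of r = 011000111001111 to get c = 011000011001111.


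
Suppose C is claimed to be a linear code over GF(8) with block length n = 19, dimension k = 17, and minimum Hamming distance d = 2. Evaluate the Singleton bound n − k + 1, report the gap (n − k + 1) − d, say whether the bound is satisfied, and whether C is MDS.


Singleton RHS = n − k + 1 = 3, slack = 1, bound satisfied, not MDS.

Singleton bound: d ≤ n − k + 1.
Here n = 19, k = 17, so n − k + 1 = 3.
Given d = 2, check d ≤ 3: YES.
Slack = (n − k + 1) − d = 1.
The code is NOT MDS (slack = 1 > 0).
Description: the claimed parameters are [19, 17, 2]_8; such a code would be non-MDS.


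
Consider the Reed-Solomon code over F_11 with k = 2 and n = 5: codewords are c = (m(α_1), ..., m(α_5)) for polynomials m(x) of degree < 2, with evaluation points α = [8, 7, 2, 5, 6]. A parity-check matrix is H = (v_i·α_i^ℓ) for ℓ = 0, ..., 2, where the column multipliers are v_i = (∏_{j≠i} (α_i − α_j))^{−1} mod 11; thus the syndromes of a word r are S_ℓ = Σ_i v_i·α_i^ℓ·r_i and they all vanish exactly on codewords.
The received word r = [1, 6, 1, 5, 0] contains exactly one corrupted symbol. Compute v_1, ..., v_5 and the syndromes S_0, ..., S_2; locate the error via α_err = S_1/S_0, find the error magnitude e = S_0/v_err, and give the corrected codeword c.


S = (10, 9, 7), error at position 3, error magnitude e = 3, c = [1, 6, 9, 5, 0].

Step 1: column multipliers v_i = (∏_{j≠i}(α_i − α_j))^{−1} mod 11.
  i = 1 (α = 8): (8−7)(8−2)(8−5)(8−6) = 1·6·3·2 = 36 ≡ 3, so v_1 = 3^{−1} = 4 (mod 11).
  i = 2 (α = 7): (7−8)(7−2)(7−5)(7−6) = (−1)·5·2·1 = −10 ≡ 1, so v_2 = 1^{−1} = 1 (mod 11).
  i = 3 (α = 2): (2−8)(2−7)(2−5)(2−6) = (−6)·(−5)·(−3)·(−4) = 360 ≡ 8, so v_3 = 8^{−1} = 7 (mod 11).
  i = 4 (α = 5): (5−8)(5−7)(5−2)(5−6) = (−3)·(−2)·3·(−1) = −18 ≡ 4, so v_4 = 4^{−1} = 3 (mod 11).
  i = 5 (α = 6): (6−8)(6−7)(6−2)(6−5) = (−2)·(−1)·4·1 = 8 ≡ 8, so v_5 = 8^{−1} = 7 (mod 11).
  v = [4, 1, 7, 3, 7].
Step 2: syndromes of r = [1, 6, 1, 5, 0] (all sums mod 11).
  S_0 = Σ v_i r_i = 4·1 + 1·6 + 7·1 + 3·5 + 7·0 = 32 ≡ 10.
  S_1 = Σ v_i α_i r_i = 4·8·1 + 1·7·6 + 7·2·1 + 3·5·5 + 7·6·0 = 163 ≡ 9.
  α_i^2 mod 11 = [9, 5, 4, 3, 3].
  S_2 = Σ v_i α_i^2 r_i = 4·9·1 + 1·5·6 + 7·4·1 + 3·3·5 + 7·3·0 = 139 ≡ 7.
  S = (10, 9, 7) ≠ 0, so r is not a codeword (an error is present).
Step 3: locate the error. For a single error e at position i, S_ℓ = v_i·e·α_i^ℓ, so α_err = S_1/S_0.
  S_0^{−1} = 10^{−1} = 10 (mod 11), so α_err = 9·10 = 90 ≡ 2 = α_3. Error position i = 3.
  Consistency check: S_2/S_1 = 7·5 = 35 ≡ 2 = α_err ✓ (single-error assumption holds).
Step 4: error magnitude e = S_0/v_3 = S_0·∏_{j≠3}(α_3 − α_j) = 10·8 = 80 ≡ 3 (mod 11).
Step 5: correct position 3: c_3 = r_3 − e = 1 − 3 ≡ 9 (mod 11). Hence c = [1, 6, 9, 5, 0].
  Check: interpolating c through the α_i gives m(x) = 8 + 6·x (degree < 2) with m(α_i) = c_i for every i, so c is indeed a codeword.


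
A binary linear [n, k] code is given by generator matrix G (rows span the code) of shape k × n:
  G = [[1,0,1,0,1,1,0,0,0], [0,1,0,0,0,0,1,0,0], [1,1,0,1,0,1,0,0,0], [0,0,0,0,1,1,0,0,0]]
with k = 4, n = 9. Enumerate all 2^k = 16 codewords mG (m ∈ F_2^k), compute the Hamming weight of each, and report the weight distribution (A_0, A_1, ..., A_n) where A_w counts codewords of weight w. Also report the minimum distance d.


Weight distribution: A_0 = 1, A_2 = 3, A_4 = 11, A_6 = 1. Minimum distance d = 2.

Enumerate all 2^4 = 16 messages m ∈ F_2^4.
For each, compute codeword c = mG in F_2^9, then tally its weight.
  m = 0000 → c = 000000000, weight = 0.
  m = 1000 → c = 101011000, weight = 4.
  m = 0100 → c = 010000100, weight = 2.
  m = 1100 → c = 111011100, weight = 6.
  m = 0010 → c = 110101000, weight = 4.
  m = 1010 → c = 011110000, weight = 4.
  m = 0110 → c = 100101100, weight = 4.
  m = 1110 → c = 001110100, weight = 4.
  m = 0001 → c = 000011000, weight = 2.
  m = 1001 → c = 101000000, weight = 2.
  m = 0101 → c = 010011100, weight = 4.
  m = 1101 → c = 111000100, weight = 4.
  m = 0011 → c = 110110000, weight = 4.
  m = 1011 → c = 011101000, weight = 4.
  m = 0111 → c = 100110100, weight = 4.
  m = 1111 → c = 001101100, weight = 4.
Tally weights:
  weight 0: 1 codewords.
  weight 2: 3 codewords.
  weight 4: 11 codewords.
  weight 6: 1 codewords.
Minimum distance d = smallest w > 0 with A_w > 0 = 2.
Sanity: Σ A_w = 16 = 2^4 = 16 ✓.


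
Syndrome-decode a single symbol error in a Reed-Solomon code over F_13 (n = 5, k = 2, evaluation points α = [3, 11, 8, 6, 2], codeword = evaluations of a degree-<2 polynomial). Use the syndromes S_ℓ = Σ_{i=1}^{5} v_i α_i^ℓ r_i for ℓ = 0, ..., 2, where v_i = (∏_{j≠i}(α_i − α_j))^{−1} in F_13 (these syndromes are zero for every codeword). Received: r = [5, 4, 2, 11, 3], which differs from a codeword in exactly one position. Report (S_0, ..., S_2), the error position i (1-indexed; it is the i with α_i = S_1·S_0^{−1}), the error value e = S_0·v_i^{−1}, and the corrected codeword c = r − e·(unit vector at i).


S = (9, 8, 10), error at position 2, error magnitude e = 9, c = [5, 8, 2, 11, 3].

Step 1: column multipliers v_i = (∏_{j≠i}(α_i − α_j))^{−1} mod 13.
  i = 1 (α = 3): (3−11)(3−8)(3−6)(3−2) = (−8)·(−5)·(−3)·1 = −120 ≡ 10, so v_1 = 10^{−1} = 4 (mod 13).
  i = 2 (α = 11): (11−3)(11−8)(11−6)(11−2) = 8·3·5·9 = 1080 ≡ 1, so v_2 = 1^{−1} = 1 (mod 13).
  i = 3 (α = 8): (8−3)(8−11)(8−6)(8−2) = 5·(−3)·2·6 = −180 ≡ 2, so v_3 = 2^{−1} = 7 (mod 13).
  i = 4 (α = 6): (6−3)(6−11)(6−8)(6−2) = 3·(−5)·(−2)·4 = 120 ≡ 3, so v_4 = 3^{−1} = 9 (mod 13).
  i = 5 (α = 2): (2−3)(2−11)(2−8)(2−6) = (−1)·(−9)·(−6)·(−4) = 216 ≡ 8, so v_5 = 8^{−1} = 5 (mod 13).
  v = [4, 1, 7, 9, 5].
Step 2: syndromes of r = [5, 4, 2, 11, 3] (all sums mod 13).
  S_0 = Σ v_i r_i = 4·5 + 1·4 + 7·2 + 9·11 + 5·3 = 152 ≡ 9.
  S_1 = Σ v_i α_i r_i = 4·3·5 + 1·11·4 + 7·8·2 + 9·6·11 + 5·2·3 = 840 ≡ 8.
  α_i^2 mod 13 = [9, 4, 12, 10, 4].
  S_2 = Σ v_i α_i^2 r_i = 4·9·5 + 1·4·4 + 7·12·2 + 9·10·11 + 5·4·3 = 1414 ≡ 10.
  S = (9, 8, 10) ≠ 0, so r is not a codeword (an error is present).
Step 3: locate the error. For a single error e at position i, S_ℓ = v_i·e·α_i^ℓ, so α_err = S_1/S_0.
  S_0^{−1} = 9^{−1} = 3 (mod 13), so α_err = 8·3 = 24 ≡ 11 = α_2. Error position i = 2.
  Consistency check: S_2/S_1 = 10·5 = 50 ≡ 11 = α_err ✓ (single-error assumption holds).
Step 4: error magnitude e = S_0/v_2 = S_0·∏_{j≠2}(α_2 − α_j) = 9·1 = 9 ≡ 9 (mod 13).
Step 5: correct position 2: c_2 = r_2 − e = 4 − 9 ≡ 8 (mod 13). Hence c = [5, 8, 2, 11, 3].
  Check: interpolating c through the α_i gives m(x) = 12 + 2·x (degree < 2) with m(α_i) = c_i for every i, so c is indeed a codeword.


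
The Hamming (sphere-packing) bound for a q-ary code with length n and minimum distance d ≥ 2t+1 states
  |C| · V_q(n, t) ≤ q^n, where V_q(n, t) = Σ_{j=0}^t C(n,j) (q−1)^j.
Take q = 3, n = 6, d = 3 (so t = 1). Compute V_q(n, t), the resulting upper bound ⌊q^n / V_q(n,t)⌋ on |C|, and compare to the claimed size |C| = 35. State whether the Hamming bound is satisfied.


V_q(n, t) = 13, q^n = 729, Hamming bound = 56, |C| = 35 ≤ bound (satisfied).

Step 1: Compute V_q(n, t) = Σ_{j=0}^1 C(n, j) (q−1)^j.
  j = 0: C(6,0)·(2)^0 = 1·1 = 1.
  j = 1: C(6,1)·(2)^1 = 6·2 = 12.
  V_q(n, t) = 1 + 12 = 13.
Step 2: q^n = 3^6 = 729.
Step 3: Hamming bound ⌊q^n / V_q(n,t)⌋ = ⌊729/13⌋ = 56.
Step 4: Compare |C| = 35 to 56: satisfied.
The claimed |C| lies below the Hamming bound.


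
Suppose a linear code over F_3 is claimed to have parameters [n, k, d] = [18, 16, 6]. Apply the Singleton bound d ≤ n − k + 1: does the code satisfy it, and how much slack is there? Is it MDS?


Singleton RHS = n − k + 1 = 3, slack = -3, bound violated (no such code; not MDS).

Singleton bound: d ≤ n − k + 1.
Here n = 18, k = 16, so n − k + 1 = 3.
Given d = 6, check d ≤ 3: NO.
Slack = (n − k + 1) − d = -3.
The slack is negative: d = 6 exceeds n − k + 1 = 3 by 3, so the Singleton bound is violated and no linear [18, 16, 6]_3 code can exist. In particular it is not MDS (MDS requires d = n − k + 1 exactly).
Description: the claimed parameters are [18, 16, 6]_3; such a code would be impossible (violates the Singleton bound).


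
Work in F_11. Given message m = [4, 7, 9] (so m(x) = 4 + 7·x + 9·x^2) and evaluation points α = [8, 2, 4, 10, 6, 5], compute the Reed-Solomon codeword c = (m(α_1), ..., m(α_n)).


c = [9, 10, 0, 6, 7, 0]

Message polynomial: m(x) = 4 + 7·x + 9·x^2 (mod 11).
For each evaluation point α_i, compute m(α_i) mod 11:
  α_1 = 8: Horner steps 9 → 2 → 9, so m(8) = 9.
  α_2 = 2: Horner steps 9 → 3 → 10, so m(2) = 10.
  α_3 = 4: Horner steps 9 → 10 → 0, so m(4) = 0.
  α_4 = 10: Horner steps 9 → 9 → 6, so m(10) = 6.
  α_5 = 6: Horner steps 9 → 6 → 7, so m(6) = 7.
  α_6 = 5: Horner steps 9 → 8 → 0, so m(5) = 0.
Codeword c = [9, 10, 0, 6, 7, 0] ∈ F_11^6.


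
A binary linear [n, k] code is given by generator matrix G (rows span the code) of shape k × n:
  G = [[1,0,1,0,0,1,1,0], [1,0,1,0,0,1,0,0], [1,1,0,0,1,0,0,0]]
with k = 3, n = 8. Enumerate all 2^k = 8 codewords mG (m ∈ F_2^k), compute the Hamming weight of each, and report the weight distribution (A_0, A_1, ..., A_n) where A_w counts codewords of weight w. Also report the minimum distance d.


Weight distribution: A_0 = 1, A_1 = 1, A_3 = 2, A_4 = 3, A_5 = 1. Minimum distance d = 1.

Enumerate all 2^3 = 8 messages m ∈ F_2^3.
For each, compute codeword c = mG in F_2^8, then tally its weight.
  m = 000 → c = 00000000, weight = 0.
  m = 100 → c = 10100110, weight = 4.
  m = 010 → c = 10100100, weight = 3.
  m = 110 → c = 00000010, weight = 1.
  m = 001 → c = 11001000, weight = 3.
  m = 101 → c = 01101110, weight = 5.
  m = 011 → c = 01101100, weight = 4.
  m = 111 → c = 11001010, weight = 4.
Tally weights:
  weight 0: 1 codewords.
  weight 1: 1 codewords.
  weight 3: 2 codewords.
  weight 4: 3 codewords.
  weight 5: 1 codewords.
Minimum distance d = smallest w > 0 with A_w > 0 = 1.
Sanity: Σ A_w = 8 = 2^3 = 8 ✓.


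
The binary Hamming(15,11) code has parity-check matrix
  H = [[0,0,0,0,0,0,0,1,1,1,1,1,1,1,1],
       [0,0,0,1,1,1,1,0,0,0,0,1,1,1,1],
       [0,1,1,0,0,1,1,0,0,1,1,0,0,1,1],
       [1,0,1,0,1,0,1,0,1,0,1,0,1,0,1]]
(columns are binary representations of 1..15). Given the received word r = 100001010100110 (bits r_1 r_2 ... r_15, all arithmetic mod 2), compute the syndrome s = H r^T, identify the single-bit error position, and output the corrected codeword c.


s = (0, 1, 1, 0)^T, error position = 6, corrected codeword c = 100000010100110

Compute s = H r^T mod 2 one row at a time:
  s_1 = 1 + 0 + 1 + 0 + 0 + 1 + 1 + 0 = 4 ≡ 0 (mod 2).
  s_2 = 0 + 0 + 1 + 0 + 0 + 1 + 1 + 0 = 3 ≡ 1 (mod 2).
  s_3 = 0 + 0 + 1 + 0 + 1 + 0 + 1 + 0 = 3 ≡ 1 (mod 2).
  s_4 = 1 + 0 + 0 + 0 + 0 + 0 + 1 + 0 = 2 ≡ 0 (mod 2).
s = (0, 1, 1, 0)^T — this equals column 6 of H (binary 0110), so error is at position 6.
Correct: flip bit 6 of r = 100001010100110 to get c = 100000010100110.


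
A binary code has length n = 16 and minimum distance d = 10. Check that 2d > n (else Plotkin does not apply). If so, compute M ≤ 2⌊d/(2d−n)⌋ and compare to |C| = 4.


Plotkin bound M ≤ 4; given |C| = 4 ≤ bound (satisfied).

Check applicability: 2d = 20, n = 16.
2d − n = 4 > 0, so Plotkin applies.
Compute d/(2d−n) = 10/4 ≈ 2.5000.
⌊d/(2d−n)⌋ = 2.
Plotkin bound: M ≤ 2·2 = 4.
Given |C| = 4, check: satisfied.
This |C| is at the Plotkin bound.


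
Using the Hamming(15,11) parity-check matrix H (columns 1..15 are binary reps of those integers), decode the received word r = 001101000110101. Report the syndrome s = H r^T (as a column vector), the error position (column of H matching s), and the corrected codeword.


s = (0, 0, 1, 0)^T, error position = 2, corrected codeword c = 011101000110101

Compute s = H r^T mod 2 one row at a time:
  s_1 = 0 + 0 + 1 + 1 + 0 + 1 + 0 + 1 = 4 ≡ 0 (mod 2).
  s_2 = 1 + 0 + 1 + 0 + 0 + 1 + 0 + 1 = 4 ≡ 0 (mod 2).
  s_3 = 0 + 1 + 1 + 0 + 1 + 1 + 0 + 1 = 5 ≡ 1 (mod 2).
  s_4 = 0 + 1 + 0 + 0 + 0 + 1 + 1 + 1 = 4 ≡ 0 (mod 2).
s = (0, 0, 1, 0)^T — this equals column 2 of H (binary 0010), so error is at position 2.
Correct: flip bit 2 of r = 001101000110101 to get c = 011101000110101.


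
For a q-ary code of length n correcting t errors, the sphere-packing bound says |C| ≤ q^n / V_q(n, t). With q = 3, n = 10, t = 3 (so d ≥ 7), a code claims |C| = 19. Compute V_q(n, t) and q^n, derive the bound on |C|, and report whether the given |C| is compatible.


V_q(n, t) = 1161, q^n = 59049, Hamming bound = 50, |C| = 19 ≤ bound (satisfied).

Step 1: Compute V_q(n, t) = Σ_{j=0}^3 C(n, j) (q−1)^j.
  j = 0: C(10,0)·(2)^0 = 1·1 = 1.
  j = 1: C(10,1)·(2)^1 = 10·2 = 20.
  j = 2: C(10,2)·(2)^2 = 45·4 = 180.
  j = 3: C(10,3)·(2)^3 = 120·8 = 960.
  V_q(n, t) = 1 + 20 + 180 + 960 = 1161.
Step 2: q^n = 3^10 = 59049.
Step 3: Hamming bound ⌊q^n / V_q(n,t)⌋ = ⌊59049/1161⌋ = 50.
Step 4: Compare |C| = 19 to 50: satisfied.
The claimed |C| lies below the Hamming bound.


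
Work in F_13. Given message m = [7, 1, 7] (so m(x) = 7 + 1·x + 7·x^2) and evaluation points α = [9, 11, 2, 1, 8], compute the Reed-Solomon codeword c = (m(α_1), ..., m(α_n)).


c = [11, 7, 11, 2, 8]

Message polynomial: m(x) = 7 + 1·x + 7·x^2 (mod 13).
For each evaluation point α_i, compute m(α_i) mod 13:
  α_1 = 9: Horner steps 7 → 12 → 11, so m(9) = 11.
  α_2 = 11: Horner steps 7 → 0 → 7, so m(11) = 7.
  α_3 = 2: Horner steps 7 → 2 → 11, so m(2) = 11.
  α_4 = 1: Horner steps 7 → 8 → 2, so m(1) = 2.
  α_5 = 8: Horner steps 7 → 5 → 8, so m(8) = 8.
Codeword c = [11, 7, 11, 2, 8] ∈ F_13^5.


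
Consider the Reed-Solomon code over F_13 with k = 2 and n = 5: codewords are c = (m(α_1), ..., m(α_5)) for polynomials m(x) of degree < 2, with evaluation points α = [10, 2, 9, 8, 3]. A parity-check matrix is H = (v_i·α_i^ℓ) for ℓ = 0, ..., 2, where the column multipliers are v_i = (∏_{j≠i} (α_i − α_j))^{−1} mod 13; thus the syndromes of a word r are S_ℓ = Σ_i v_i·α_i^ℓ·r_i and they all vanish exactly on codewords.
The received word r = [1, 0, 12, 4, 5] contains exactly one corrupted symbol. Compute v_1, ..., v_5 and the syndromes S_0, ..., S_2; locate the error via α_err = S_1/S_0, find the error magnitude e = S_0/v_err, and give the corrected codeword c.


S = (12, 4, 10), error at position 3, error magnitude e = 3, c = [1, 0, 9, 4, 5].

Step 1: column multipliers v_i = (∏_{j≠i}(α_i − α_j))^{−1} mod 13.
  i = 1 (α = 10): (10−2)(10−9)(10−8)(10−3) = 8·1·2·7 = 112 ≡ 8, so v_1 = 8^{−1} = 5 (mod 13).
  i = 2 (α = 2): (2−10)(2−9)(2−8)(2−3) = (−8)·(−7)·(−6)·(−1) = 336 ≡ 11, so v_2 = 11^{−1} = 6 (mod 13).
  i = 3 (α = 9): (9−10)(9−2)(9−8)(9−3) = (−1)·7·1·6 = −42 ≡ 10, so v_3 = 10^{−1} = 4 (mod 13).
  i = 4 (α = 8): (8−10)(8−2)(8−9)(8−3) = (−2)·6·(−1)·5 = 60 ≡ 8, so v_4 = 8^{−1} = 5 (mod 13).
  i = 5 (α = 3): (3−10)(3−2)(3−9)(3−8) = (−7)·1·(−6)·(−5) = −210 ≡ 11, so v_5 = 11^{−1} = 6 (mod 13).
  v = [5, 6, 4, 5, 6].
Step 2: syndromes of r = [1, 0, 12, 4, 5] (all sums mod 13).
  S_0 = Σ v_i r_i = 5·1 + 6·0 + 4·12 + 5·4 + 6·5 = 103 ≡ 12.
  S_1 = Σ v_i α_i r_i = 5·10·1 + 6·2·0 + 4·9·12 + 5·8·4 + 6·3·5 = 732 ≡ 4.
  α_i^2 mod 13 = [9, 4, 3, 12, 9].
  S_2 = Σ v_i α_i^2 r_i = 5·9·1 + 6·4·0 + 4·3·12 + 5·12·4 + 6·9·5 = 699 ≡ 10.
  S = (12, 4, 10) ≠ 0, so r is not a codeword (an error is present).
Step 3: locate the error. For a single error e at position i, S_ℓ = v_i·e·α_i^ℓ, so α_err = S_1/S_0.
  S_0^{−1} = 12^{−1} = 12 (mod 13), so α_err = 4·12 = 48 ≡ 9 = α_3. Error position i = 3.
  Consistency check: S_2/S_1 = 10·10 = 100 ≡ 9 = α_err ✓ (single-error assumption holds).
Step 4: error magnitude e = S_0/v_3 = S_0·∏_{j≠3}(α_3 − α_j) = 12·10 = 120 ≡ 3 (mod 13).
Step 5: correct position 3: c_3 = r_3 − e = 12 − 3 ≡ 9 (mod 13). Hence c = [1, 0, 9, 4, 5].
  Check: interpolating c through the α_i gives m(x) = 3 + 5·x (degree < 2) with m(α_i) = c_i for every i, so c is indeed a codeword.


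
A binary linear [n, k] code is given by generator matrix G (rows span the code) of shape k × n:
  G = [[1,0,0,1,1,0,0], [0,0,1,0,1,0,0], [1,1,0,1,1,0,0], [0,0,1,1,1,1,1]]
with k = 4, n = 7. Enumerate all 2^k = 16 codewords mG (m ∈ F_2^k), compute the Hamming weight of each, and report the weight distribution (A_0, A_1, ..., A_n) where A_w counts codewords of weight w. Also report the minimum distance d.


Weight distribution: A_0 = 1, A_1 = 1, A_2 = 1, A_3 = 4, A_4 = 5, A_5 = 3, A_6 = 1. Minimum distance d = 1.

Enumerate all 2^4 = 16 messages m ∈ F_2^4.
For each, compute codeword c = mG in F_2^7, then tally its weight.
  m = 0000 → c = 0000000, weight = 0.
  m = 1000 → c = 1001100, weight = 3.
  m = 0100 → c = 0010100, weight = 2.
  m = 1100 → c = 1011000, weight = 3.
  m = 0010 → c = 1101100, weight = 4.
  m = 1010 → c = 0100000, weight = 1.
  m = 0110 → c = 1111000, weight = 4.
  m = 1110 → c = 0110100, weight = 3.
  m = 0001 → c = 0011111, weight = 5.
  m = 1001 → c = 1010011, weight = 4.
  m = 0101 → c = 0001011, weight = 3.
  m = 1101 → c = 1000111, weight = 4.
  m = 0011 → c = 1110011, weight = 5.
  m = 1011 → c = 0111111, weight = 6.
  m = 0111 → c = 1100111, weight = 5.
  m = 1111 → c = 0101011, weight = 4.
Tally weights:
  weight 0: 1 codewords.
  weight 1: 1 codewords.
  weight 2: 1 codewords.
  weight 3: 4 codewords.
  weight 4: 5 codewords.
  weight 5: 3 codewords.
  weight 6: 1 codewords.
Minimum distance d = smallest w > 0 with A_w > 0 = 1.
Sanity: Σ A_w = 16 = 2^4 = 16 ✓.


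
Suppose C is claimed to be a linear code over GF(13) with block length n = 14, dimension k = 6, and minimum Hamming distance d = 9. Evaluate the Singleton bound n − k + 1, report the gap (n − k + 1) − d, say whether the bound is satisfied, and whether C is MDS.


Singleton RHS = n − k + 1 = 9, slack = 0, bound satisfied, MDS.

Singleton bound: d ≤ n − k + 1.
Here n = 14, k = 6, so n − k + 1 = 9.
Given d = 9, check d ≤ 9: YES.
Slack = (n − k + 1) − d = 0.
The code is MDS (slack = 0).
Description: the claimed parameters are [14, 6, 9]_13; such a code would be MDS (meets Singleton bound).
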